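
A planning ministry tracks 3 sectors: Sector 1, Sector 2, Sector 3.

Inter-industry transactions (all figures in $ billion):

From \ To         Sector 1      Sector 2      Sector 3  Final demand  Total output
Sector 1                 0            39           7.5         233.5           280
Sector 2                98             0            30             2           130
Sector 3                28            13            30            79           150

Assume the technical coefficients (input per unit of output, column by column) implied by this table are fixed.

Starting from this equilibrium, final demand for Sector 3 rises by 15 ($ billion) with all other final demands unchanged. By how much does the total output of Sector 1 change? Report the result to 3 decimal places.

Δx_1 = 2.415

Technical coefficients a_ij = z_ij / X_j:
  a_11 = 0/280 = 0.00, a_21 = 98/280 = 0.35, a_31 = 28/280 = 0.10
  a_12 = 39/130 = 0.30, a_22 = 0/130 = 0.00, a_32 = 13/130 = 0.10
  a_13 = 7.5/150 = 0.05, a_23 = 30/150 = 0.20, a_33 = 30/150 = 0.20
I − A =
  [   1.00    -0.30    -0.05]
  [  -0.35     1.00    -0.20]
  [  -0.10    -0.10     0.80]
Cofactors of I−A, C_ij = (−1)^(i+j)·(minor ij) (rows/columns in the sector order above):
  C_11 = (1.00)(0.80) − (-0.20)(-0.10) = 0.7800
  C_12 = −[(-0.35)(0.80) − (-0.20)(-0.10)] = 0.3000
  C_13 = (-0.35)(-0.10) − (1.00)(-0.10) = 0.1350
  C_21 = −[(-0.30)(0.80) − (-0.05)(-0.10)] = 0.2450
  C_22 = (1.00)(0.80) − (-0.05)(-0.10) = 0.7950
  C_23 = −[(1.00)(-0.10) − (-0.30)(-0.10)] = 0.1300
  C_31 = (-0.30)(-0.20) − (-0.05)(1.00) = 0.1100
  C_32 = −[(1.00)(-0.20) − (-0.05)(-0.35)] = 0.2175
  C_33 = (1.00)(1.00) − (-0.30)(-0.35) = 0.8950
det(I−A) = Σ_j (I−A)_1j·C_1j = (1.00)(0.7800) + (-0.30)(0.3000) + (-0.05)(0.1350) = 0.68325
adj(I−A) = Cᵀ =
  [ 0.7800   0.2450   0.1100]
  [ 0.3000   0.7950   0.2175]
  [ 0.1350   0.1300   0.8950]
(I − A)⁻¹ = adj(I−A) / det(I−A) ≈
  [   1.1416     0.3586     0.1610]
  [   0.4391     1.1636     0.3183]
  [   0.1976     0.1903     1.3099]
Δx = (I − A)⁻¹ Δd with Δd having +15 in the Sector 3 component and 0 elsewhere.
So Δx_1 = L_13 · (+15), where L_13 = adj(I−A)_13 / det(I−A) = 0.1100 / 0.68325.
Δx_1 = 0.1100 × (+15) / 0.68325 = 1.65 / 0.68325 ≈ 2.415.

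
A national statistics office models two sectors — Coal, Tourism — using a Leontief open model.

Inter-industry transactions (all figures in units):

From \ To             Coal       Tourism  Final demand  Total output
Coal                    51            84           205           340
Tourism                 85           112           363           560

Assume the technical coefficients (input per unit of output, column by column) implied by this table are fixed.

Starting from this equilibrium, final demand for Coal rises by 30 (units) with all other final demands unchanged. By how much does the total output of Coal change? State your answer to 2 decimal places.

Technical coefficients a_ij = z_ij / X_j:
  a_11 = 51/340 = 0.15, a_21 = 85/340 = 0.25
  a_12 = 84/560 = 0.15, a_22 = 112/560 = 0.20
I − A =
  [   0.85    -0.15]
  [  -0.25     0.80]
det(I−A) = (0.85)(0.80) − (-0.15)(-0.25) = 0.6425
adj(I−A) = [[0.80, 0.15], [0.25, 0.85]]
(I − A)⁻¹ = adj(I−A) / det(I−A) ≈
  [   1.2451     0.2335]
  [   0.3891     1.3230]
Δx = (I − A)⁻¹ Δd with Δd having +30 in the Coal component and 0 elsewhere.
So Δx_1 = L_11 · (+30), where L_11 = adj(I−A)_11 / det(I−A) = 0.80 / 0.6425.
Δx_1 = 0.80 × (+30) / 0.6425 = 24.00 / 0.6425 ≈ 37.35.

Δx_1 = 37.35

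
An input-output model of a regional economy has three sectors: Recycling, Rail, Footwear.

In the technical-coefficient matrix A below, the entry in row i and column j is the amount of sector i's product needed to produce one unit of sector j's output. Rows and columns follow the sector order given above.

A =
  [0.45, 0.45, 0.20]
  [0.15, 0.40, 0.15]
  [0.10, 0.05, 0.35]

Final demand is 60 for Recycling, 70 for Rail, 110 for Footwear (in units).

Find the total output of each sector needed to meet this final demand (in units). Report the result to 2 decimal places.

I − A =
  [   0.55    -0.45    -0.20]
  [  -0.15     0.60    -0.15]
  [  -0.10    -0.05     0.65]
Cofactors of I−A, C_ij = (−1)^(i+j)·(minor ij) (rows/columns in the sector order above):
  C_11 = (0.60)(0.65) − (-0.15)(-0.05) = 0.3825
  C_12 = −[(-0.15)(0.65) − (-0.15)(-0.10)] = 0.1125
  C_13 = (-0.15)(-0.05) − (0.60)(-0.10) = 0.0675
  C_21 = −[(-0.45)(0.65) − (-0.20)(-0.05)] = 0.3025
  C_22 = (0.55)(0.65) − (-0.20)(-0.10) = 0.3375
  C_23 = −[(0.55)(-0.05) − (-0.45)(-0.10)] = 0.0725
  C_31 = (-0.45)(-0.15) − (-0.20)(0.60) = 0.1875
  C_32 = −[(0.55)(-0.15) − (-0.20)(-0.15)] = 0.1125
  C_33 = (0.55)(0.60) − (-0.45)(-0.15) = 0.2625
det(I−A) = Σ_j (I−A)_1j·C_1j = (0.55)(0.3825) + (-0.45)(0.1125) + (-0.20)(0.0675) = 0.14625
adj(I−A) = Cᵀ =
  [ 0.3825   0.3025   0.1875]
  [ 0.1125   0.3375   0.1125]
  [ 0.0675   0.0725   0.2625]
(I − A)⁻¹ = adj(I−A) / det(I−A) ≈
  [   2.6154     2.0684     1.2821]
  [   0.7692     2.3077     0.7692]
  [   0.4615     0.4957     1.7949]
x = (I − A)⁻¹ d = adj(I−A)·d / det(I−A), with det(I−A) = 0.14625:
  x_1 = (0.3825·60 + 0.3025·70 + 0.1875·110) / 0.14625 = 64.75 / 0.14625 ≈ 442.74
  x_2 = (0.1125·60 + 0.3375·70 + 0.1125·110) / 0.14625 = 42.75 / 0.14625 ≈ 292.31
  x_3 = (0.0675·60 + 0.0725·70 + 0.2625·110) / 0.14625 = 38.00 / 0.14625 ≈ 259.83

x_1 = 442.74, x_2 = 292.31, x_3 = 259.83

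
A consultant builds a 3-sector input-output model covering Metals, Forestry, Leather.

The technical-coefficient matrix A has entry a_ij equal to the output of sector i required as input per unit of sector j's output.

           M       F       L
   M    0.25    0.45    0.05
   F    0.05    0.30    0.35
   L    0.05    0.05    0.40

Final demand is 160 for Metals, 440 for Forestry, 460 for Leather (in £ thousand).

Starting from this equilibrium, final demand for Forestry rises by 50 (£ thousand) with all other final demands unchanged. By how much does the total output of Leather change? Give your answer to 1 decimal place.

Δx_L = 10.8

I − A =
  [   0.75    -0.45    -0.05]
  [  -0.05     0.70    -0.35]
  [  -0.05    -0.05     0.60]
Cofactors of I−A, C_ij = (−1)^(i+j)·(minor ij) (rows/columns in the sector order above):
  C_11 = (0.70)(0.60) − (-0.35)(-0.05) = 0.4025
  C_12 = −[(-0.05)(0.60) − (-0.35)(-0.05)] = 0.0475
  C_13 = (-0.05)(-0.05) − (0.70)(-0.05) = 0.0375
  C_21 = −[(-0.45)(0.60) − (-0.05)(-0.05)] = 0.2725
  C_22 = (0.75)(0.60) − (-0.05)(-0.05) = 0.4475
  C_23 = −[(0.75)(-0.05) − (-0.45)(-0.05)] = 0.0600
  C_31 = (-0.45)(-0.35) − (-0.05)(0.70) = 0.1925
  C_32 = −[(0.75)(-0.35) − (-0.05)(-0.05)] = 0.2650
  C_33 = (0.75)(0.70) − (-0.45)(-0.05) = 0.5025
det(I−A) = Σ_j (I−A)_1j·C_1j = (0.75)(0.4025) + (-0.45)(0.0475) + (-0.05)(0.0375) = 0.278625
adj(I−A) = Cᵀ =
  [ 0.4025   0.2725   0.1925]
  [ 0.0475   0.4475   0.2650]
  [ 0.0375   0.0600   0.5025]
(I − A)⁻¹ = adj(I−A) / det(I−A) ≈
  [   1.4446     0.9780     0.6909]
  [   0.1705     1.6061     0.9511]
  [   0.1346     0.2153     1.8035]
Δx = (I − A)⁻¹ Δd with Δd having +50 in the Forestry component and 0 elsewhere.
So Δx_L = L_LF · (+50), where L_LF = adj(I−A)_LF / det(I−A) = 0.0600 / 0.278625.
Δx_L = 0.0600 × (+50) / 0.278625 = 3.00 / 0.278625 ≈ 10.8.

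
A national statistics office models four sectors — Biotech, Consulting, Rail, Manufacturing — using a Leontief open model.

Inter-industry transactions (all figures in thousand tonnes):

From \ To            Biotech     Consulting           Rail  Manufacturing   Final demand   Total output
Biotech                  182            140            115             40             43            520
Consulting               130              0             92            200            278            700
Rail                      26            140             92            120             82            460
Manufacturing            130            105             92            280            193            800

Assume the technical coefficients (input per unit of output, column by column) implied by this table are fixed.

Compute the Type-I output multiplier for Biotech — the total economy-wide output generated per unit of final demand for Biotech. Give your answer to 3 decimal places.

Technical coefficients a_ij = z_ij / X_j:
  a_11 = 182/520 = 0.35, a_21 = 130/520 = 0.25, a_31 = 26/520 = 0.05, a_41 = 130/520 = 0.25
  a_12 = 140/700 = 0.20, a_22 = 0/700 = 0.00, a_32 = 140/700 = 0.20, a_42 = 105/700 = 0.15
  a_13 = 115/460 = 0.25, a_23 = 92/460 = 0.20, a_33 = 92/460 = 0.20, a_43 = 92/460 = 0.20
  a_14 = 40/800 = 0.05, a_24 = 200/800 = 0.25, a_34 = 120/800 = 0.15, a_44 = 280/800 = 0.35
I − A =
  [   0.65    -0.20    -0.25    -0.05]
  [  -0.25     1.00    -0.20    -0.25]
  [  -0.05    -0.20     0.80    -0.15]
  [  -0.25    -0.15    -0.20     0.65]
Compute the cofactors C_ij = (−1)^(i+j)·(3×3 minor ij) of I−A; the adjugate is their transpose:
adj(I−A) = Cᵀ =
  [ 0.419500   0.144125   0.200625   0.134000]
  [ 0.189000   0.290500   0.173250   0.166250]
  [ 0.118750   0.111000   0.338750   0.130000]
  [ 0.241500   0.156625   0.221375   0.427000]
det(I−A) = Σ_j (I−A)_1j·C_1j = (0.65)(0.419500) + (-0.20)(0.189000) + (-0.25)(0.118750) + (-0.05)(0.241500) = 0.1931125
(I − A)⁻¹ = adj(I−A) / det(I−A) ≈
  [   2.1723     0.7463     1.0389     0.6939]
  [   0.9787     1.5043     0.8971     0.8609]
  [   0.6149     0.5748     1.7542     0.6732]
  [   1.2506     0.8111     1.1464     2.2111]
The output multiplier for sector j is the column-j sum of the Leontief inverse (I − A)⁻¹ = adj(I−A) / det(I−A).
Column 1 of adj(I−A): (0.419500, 0.189000, 0.118750, 0.241500); det(I−A) = 0.1931125.
m_1 = (0.419500 + 0.189000 + 0.118750 + 0.241500) / 0.1931125 = 0.96875 / 0.1931125 ≈ 5.017.

m_1 = 5.017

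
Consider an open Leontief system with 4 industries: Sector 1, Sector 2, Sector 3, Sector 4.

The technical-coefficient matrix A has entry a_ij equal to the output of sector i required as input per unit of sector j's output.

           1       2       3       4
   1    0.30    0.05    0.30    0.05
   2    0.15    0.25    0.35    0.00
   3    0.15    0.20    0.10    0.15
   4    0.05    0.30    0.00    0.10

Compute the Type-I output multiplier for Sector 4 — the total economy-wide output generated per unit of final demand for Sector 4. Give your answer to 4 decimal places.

I − A =
  [   0.70    -0.05    -0.30    -0.05]
  [  -0.15     0.75    -0.35     0.00]
  [  -0.15    -0.20     0.90    -0.15]
  [  -0.05    -0.30     0.00     0.90]
Compute the cofactors C_ij = (−1)^(i+j)·(3×3 minor ij) of I−A; the adjugate is their transpose:
adj(I−A) = Cᵀ =
  [ 0.528750   0.121500   0.223500   0.066625]
  [ 0.171375   0.522000   0.260125   0.052875]
  [ 0.140625   0.166375   0.461625   0.084750]
  [ 0.086500   0.180750   0.099125   0.371375]
det(I−A) = Σ_j (I−A)_1j·C_1j = (0.70)(0.528750) + (-0.05)(0.171375) + (-0.30)(0.140625) + (-0.05)(0.086500) = 0.31504375
(I − A)⁻¹ = adj(I−A) / det(I−A) ≈
  [   1.67834     0.38566     0.70943     0.21148]
  [   0.54397     1.65691     0.82568     0.16783]
  [   0.44637     0.52810     1.46527     0.26901]
  [   0.27457     0.57373     0.31464     1.17880]
The output multiplier for sector j is the column-j sum of the Leontief inverse (I − A)⁻¹ = adj(I−A) / det(I−A).
Column 4 of adj(I−A): (0.066625, 0.052875, 0.084750, 0.371375); det(I−A) = 0.31504375.
m_4 = (0.066625 + 0.052875 + 0.084750 + 0.371375) / 0.31504375 = 0.575625 / 0.31504375 ≈ 1.8271.

m_4 = 1.8271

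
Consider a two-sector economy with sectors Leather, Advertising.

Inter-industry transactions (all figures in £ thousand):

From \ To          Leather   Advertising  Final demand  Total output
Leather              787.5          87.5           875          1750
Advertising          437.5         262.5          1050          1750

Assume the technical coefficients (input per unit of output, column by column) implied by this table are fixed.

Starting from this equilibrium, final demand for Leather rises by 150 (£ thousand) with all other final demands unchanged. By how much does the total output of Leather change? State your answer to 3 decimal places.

Δx_1 = 280.220

Technical coefficients a_ij = z_ij / X_j:
  a_11 = 787.5/1750 = 0.45, a_21 = 437.5/1750 = 0.25
  a_12 = 87.5/1750 = 0.05, a_22 = 262.5/1750 = 0.15
I − A =
  [   0.55    -0.05]
  [  -0.25     0.85]
det(I−A) = (0.55)(0.85) − (-0.05)(-0.25) = 0.4550
adj(I−A) = [[0.85, 0.05], [0.25, 0.55]]
(I − A)⁻¹ = adj(I−A) / det(I−A) ≈
  [   1.8681     0.1099]
  [   0.5495     1.2088]
Δx = (I − A)⁻¹ Δd with Δd having +150 in the Leather component and 0 elsewhere.
So Δx_1 = L_11 · (+150), where L_11 = adj(I−A)_11 / det(I−A) = 0.85 / 0.4550.
Δx_1 = 0.85 × (+150) / 0.4550 = 127.50 / 0.4550 ≈ 280.220.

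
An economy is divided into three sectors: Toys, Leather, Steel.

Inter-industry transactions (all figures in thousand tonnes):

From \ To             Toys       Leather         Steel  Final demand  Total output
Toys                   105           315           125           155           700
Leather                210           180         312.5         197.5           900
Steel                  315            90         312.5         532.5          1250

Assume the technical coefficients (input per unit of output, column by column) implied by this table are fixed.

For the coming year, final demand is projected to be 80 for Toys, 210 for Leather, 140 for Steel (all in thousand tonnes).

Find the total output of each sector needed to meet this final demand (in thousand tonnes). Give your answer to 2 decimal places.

x_1 = 381.98, x_2 = 558.99, x_3 = 490.39

Technical coefficients a_ij = z_ij / X_j:
  a_11 = 105/700 = 0.15, a_21 = 210/700 = 0.30, a_31 = 315/700 = 0.45
  a_12 = 315/900 = 0.35, a_22 = 180/900 = 0.20, a_32 = 90/900 = 0.10
  a_13 = 125/1250 = 0.10, a_23 = 312.5/1250 = 0.25, a_33 = 312.5/1250 = 0.25
I − A =
  [   0.85    -0.35    -0.10]
  [  -0.30     0.80    -0.25]
  [  -0.45    -0.10     0.75]
Cofactors of I−A, C_ij = (−1)^(i+j)·(minor ij) (rows/columns in the sector order above):
  C_11 = (0.80)(0.75) − (-0.25)(-0.10) = 0.5750
  C_12 = −[(-0.30)(0.75) − (-0.25)(-0.45)] = 0.3375
  C_13 = (-0.30)(-0.10) − (0.80)(-0.45) = 0.3900
  C_21 = −[(-0.35)(0.75) − (-0.10)(-0.10)] = 0.2725
  C_22 = (0.85)(0.75) − (-0.10)(-0.45) = 0.5925
  C_23 = −[(0.85)(-0.10) − (-0.35)(-0.45)] = 0.2425
  C_31 = (-0.35)(-0.25) − (-0.10)(0.80) = 0.1675
  C_32 = −[(0.85)(-0.25) − (-0.10)(-0.30)] = 0.2425
  C_33 = (0.85)(0.80) − (-0.35)(-0.30) = 0.5750
det(I−A) = Σ_j (I−A)_1j·C_1j = (0.85)(0.5750) + (-0.35)(0.3375) + (-0.10)(0.3900) = 0.331625
adj(I−A) = Cᵀ =
  [ 0.5750   0.2725   0.1675]
  [ 0.3375   0.5925   0.2425]
  [ 0.3900   0.2425   0.5750]
(I − A)⁻¹ = adj(I−A) / det(I−A) ≈
  [   1.7339     0.8217     0.5051]
  [   1.0177     1.7867     0.7312]
  [   1.1760     0.7312     1.7339]
x = (I − A)⁻¹ d = adj(I−A)·d / det(I−A), with det(I−A) = 0.331625:
  x_1 = (0.5750·80 + 0.2725·210 + 0.1675·140) / 0.331625 = 126.675 / 0.331625 ≈ 381.98
  x_2 = (0.3375·80 + 0.5925·210 + 0.2425·140) / 0.331625 = 185.375 / 0.331625 ≈ 558.99
  x_3 = (0.3900·80 + 0.2425·210 + 0.5750·140) / 0.331625 = 162.625 / 0.331625 ≈ 490.39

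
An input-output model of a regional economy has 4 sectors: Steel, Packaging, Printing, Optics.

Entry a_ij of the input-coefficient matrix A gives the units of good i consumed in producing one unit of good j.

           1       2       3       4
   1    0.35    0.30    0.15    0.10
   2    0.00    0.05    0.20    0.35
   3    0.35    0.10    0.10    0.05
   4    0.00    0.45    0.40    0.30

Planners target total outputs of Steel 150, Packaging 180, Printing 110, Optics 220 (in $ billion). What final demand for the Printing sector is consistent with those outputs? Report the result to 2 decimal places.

I − A =
  [   0.65    -0.30    -0.15    -0.10]
  [   0.00     0.95    -0.20    -0.35]
  [  -0.35    -0.10     0.90    -0.05]
  [   0.00    -0.45    -0.40     0.70]
d = (I − A) x:
  d_1 = (+0.65)·150 + (-0.30)·180 + (-0.15)·110 + (-0.10)·220 = 5.00
  d_2 = (+0.00)·150 + (+0.95)·180 + (-0.20)·110 + (-0.35)·220 = 72.00
  d_3 = (-0.35)·150 + (-0.10)·180 + (+0.90)·110 + (-0.05)·220 = 17.50
  d_4 = (+0.00)·150 + (-0.45)·180 + (-0.40)·110 + (+0.70)·220 = 29.00

d_3 = 17.50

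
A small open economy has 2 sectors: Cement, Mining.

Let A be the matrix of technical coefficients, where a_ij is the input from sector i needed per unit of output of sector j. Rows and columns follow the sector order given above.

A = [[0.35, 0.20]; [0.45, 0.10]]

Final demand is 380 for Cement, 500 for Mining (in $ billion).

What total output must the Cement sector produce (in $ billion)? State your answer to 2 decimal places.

I − A =
  [   0.65    -0.20]
  [  -0.45     0.90]
det(I−A) = (0.65)(0.90) − (-0.20)(-0.45) = 0.4950
adj(I−A) = [[0.90, 0.20], [0.45, 0.65]]
(I − A)⁻¹ = adj(I−A) / det(I−A) ≈
  [   1.8182     0.4040]
  [   0.9091     1.3131]
x = (I − A)⁻¹ d = adj(I−A)·d / det(I−A), with det(I−A) = 0.4950:
  x_C = (0.90·380 + 0.20·500) / 0.4950 = 442.00 / 0.4950 ≈ 892.93
  x_M = (0.45·380 + 0.65·500) / 0.4950 = 496.00 / 0.4950 ≈ 1002.02

x_C = 892.93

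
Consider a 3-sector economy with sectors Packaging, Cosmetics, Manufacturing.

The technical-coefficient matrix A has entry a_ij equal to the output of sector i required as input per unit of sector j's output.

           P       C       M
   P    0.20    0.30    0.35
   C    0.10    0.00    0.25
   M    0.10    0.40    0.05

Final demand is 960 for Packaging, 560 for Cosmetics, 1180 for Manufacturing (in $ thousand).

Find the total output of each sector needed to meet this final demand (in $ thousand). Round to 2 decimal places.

x_P = 2614.29, x_C = 1342.02, x_M = 2082.35

I − A =
  [   0.80    -0.30    -0.35]
  [  -0.10     1.00    -0.25]
  [  -0.10    -0.40     0.95]
Cofactors of I−A, C_ij = (−1)^(i+j)·(minor ij) (rows/columns in the sector order above):
  C_11 = (1.00)(0.95) − (-0.25)(-0.40) = 0.8500
  C_12 = −[(-0.10)(0.95) − (-0.25)(-0.10)] = 0.1200
  C_13 = (-0.10)(-0.40) − (1.00)(-0.10) = 0.1400
  C_21 = −[(-0.30)(0.95) − (-0.35)(-0.40)] = 0.4250
  C_22 = (0.80)(0.95) − (-0.35)(-0.10) = 0.7250
  C_23 = −[(0.80)(-0.40) − (-0.30)(-0.10)] = 0.3500
  C_31 = (-0.30)(-0.25) − (-0.35)(1.00) = 0.4250
  C_32 = −[(0.80)(-0.25) − (-0.35)(-0.10)] = 0.2350
  C_33 = (0.80)(1.00) − (-0.30)(-0.10) = 0.7700
det(I−A) = Σ_j (I−A)_1j·C_1j = (0.80)(0.8500) + (-0.30)(0.1200) + (-0.35)(0.1400) = 0.5950
adj(I−A) = Cᵀ =
  [ 0.8500   0.4250   0.4250]
  [ 0.1200   0.7250   0.2350]
  [ 0.1400   0.3500   0.7700]
(I − A)⁻¹ = adj(I−A) / det(I−A) ≈
  [   1.4286     0.7143     0.7143]
  [   0.2017     1.2185     0.3950]
  [   0.2353     0.5882     1.2941]
x = (I − A)⁻¹ d = adj(I−A)·d / det(I−A), with det(I−A) = 0.5950:
  x_P = (0.8500·960 + 0.4250·560 + 0.4250·1180) / 0.5950 = 1555.50 / 0.5950 ≈ 2614.29
  x_C = (0.1200·960 + 0.7250·560 + 0.2350·1180) / 0.5950 = 798.50 / 0.5950 ≈ 1342.02
  x_M = (0.1400·960 + 0.3500·560 + 0.7700·1180) / 0.5950 = 1239.00 / 0.5950 ≈ 2082.35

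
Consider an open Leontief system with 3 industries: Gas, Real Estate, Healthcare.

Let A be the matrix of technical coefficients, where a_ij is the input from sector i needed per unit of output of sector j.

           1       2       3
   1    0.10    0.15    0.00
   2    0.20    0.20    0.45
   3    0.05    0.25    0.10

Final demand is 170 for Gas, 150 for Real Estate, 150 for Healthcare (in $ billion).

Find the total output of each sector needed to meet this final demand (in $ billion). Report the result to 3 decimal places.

x_1 = 258.824, x_2 = 419.608, x_3 = 297.603

I − A =
  [   0.90    -0.15     0.00]
  [  -0.20     0.80    -0.45]
  [  -0.05    -0.25     0.90]
Cofactors of I−A, C_ij = (−1)^(i+j)·(minor ij) (rows/columns in the sector order above):
  C_11 = (0.80)(0.90) − (-0.45)(-0.25) = 0.6075
  C_12 = −[(-0.20)(0.90) − (-0.45)(-0.05)] = 0.2025
  C_13 = (-0.20)(-0.25) − (0.80)(-0.05) = 0.0900
  C_21 = −[(-0.15)(0.90) − (0.00)(-0.25)] = 0.1350
  C_22 = (0.90)(0.90) − (0.00)(-0.05) = 0.8100
  C_23 = −[(0.90)(-0.25) − (-0.15)(-0.05)] = 0.2325
  C_31 = (-0.15)(-0.45) − (0.00)(0.80) = 0.0675
  C_32 = −[(0.90)(-0.45) − (0.00)(-0.20)] = 0.4050
  C_33 = (0.90)(0.80) − (-0.15)(-0.20) = 0.6900
det(I−A) = Σ_j (I−A)_1j·C_1j = (0.90)(0.6075) + (-0.15)(0.2025) + (0.00)(0.0900) = 0.516375
adj(I−A) = Cᵀ =
  [ 0.6075   0.1350   0.0675]
  [ 0.2025   0.8100   0.4050]
  [ 0.0900   0.2325   0.6900]
(I − A)⁻¹ = adj(I−A) / det(I−A) ≈
  [   1.1765     0.2614     0.1307]
  [   0.3922     1.5686     0.7843]
  [   0.1743     0.4503     1.3362]
x = (I − A)⁻¹ d = adj(I−A)·d / det(I−A), with det(I−A) = 0.516375:
  x_1 = (0.6075·170 + 0.1350·150 + 0.0675·150) / 0.516375 = 133.65 / 0.516375 ≈ 258.824
  x_2 = (0.2025·170 + 0.8100·150 + 0.4050·150) / 0.516375 = 216.675 / 0.516375 ≈ 419.608
  x_3 = (0.0900·170 + 0.2325·150 + 0.6900·150) / 0.516375 = 153.675 / 0.516375 ≈ 297.603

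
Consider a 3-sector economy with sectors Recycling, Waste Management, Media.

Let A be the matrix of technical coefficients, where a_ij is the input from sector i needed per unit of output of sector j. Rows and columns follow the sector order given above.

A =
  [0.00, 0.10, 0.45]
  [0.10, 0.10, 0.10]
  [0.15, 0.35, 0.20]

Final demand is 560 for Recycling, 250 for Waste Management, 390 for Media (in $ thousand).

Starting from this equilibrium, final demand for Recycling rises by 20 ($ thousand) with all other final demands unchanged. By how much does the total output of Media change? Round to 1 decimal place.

Δx_3 = 5.7

I − A =
  [   1.00    -0.10    -0.45]
  [  -0.10     0.90    -0.10]
  [  -0.15    -0.35     0.80]
Cofactors of I−A, C_ij = (−1)^(i+j)·(minor ij) (rows/columns in the sector order above):
  C_11 = (0.90)(0.80) − (-0.10)(-0.35) = 0.6850
  C_12 = −[(-0.10)(0.80) − (-0.10)(-0.15)] = 0.0950
  C_13 = (-0.10)(-0.35) − (0.90)(-0.15) = 0.1700
  C_21 = −[(-0.10)(0.80) − (-0.45)(-0.35)] = 0.2375
  C_22 = (1.00)(0.80) − (-0.45)(-0.15) = 0.7325
  C_23 = −[(1.00)(-0.35) − (-0.10)(-0.15)] = 0.3650
  C_31 = (-0.10)(-0.10) − (-0.45)(0.90) = 0.4150
  C_32 = −[(1.00)(-0.10) − (-0.45)(-0.10)] = 0.1450
  C_33 = (1.00)(0.90) − (-0.10)(-0.10) = 0.8900
det(I−A) = Σ_j (I−A)_1j·C_1j = (1.00)(0.6850) + (-0.10)(0.0950) + (-0.45)(0.1700) = 0.5990
adj(I−A) = Cᵀ =
  [ 0.6850   0.2375   0.4150]
  [ 0.0950   0.7325   0.1450]
  [ 0.1700   0.3650   0.8900]
(I − A)⁻¹ = adj(I−A) / det(I−A) ≈
  [   1.1436     0.3965     0.6928]
  [   0.1586     1.2229     0.2421]
  [   0.2838     0.6093     1.4858]
Δx = (I − A)⁻¹ Δd with Δd having +20 in the Recycling component and 0 elsewhere.
So Δx_3 = L_31 · (+20), where L_31 = adj(I−A)_31 / det(I−A) = 0.1700 / 0.5990.
Δx_3 = 0.1700 × (+20) / 0.5990 = 3.40 / 0.5990 ≈ 5.7.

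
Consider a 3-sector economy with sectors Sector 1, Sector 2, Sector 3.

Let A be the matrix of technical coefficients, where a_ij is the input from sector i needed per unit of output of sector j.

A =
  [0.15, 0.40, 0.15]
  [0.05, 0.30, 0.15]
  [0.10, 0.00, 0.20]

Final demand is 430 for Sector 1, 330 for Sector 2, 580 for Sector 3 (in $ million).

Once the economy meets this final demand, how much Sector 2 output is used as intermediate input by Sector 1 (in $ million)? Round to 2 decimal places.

z_21 = 49.84

I − A =
  [   0.85    -0.40    -0.15]
  [  -0.05     0.70    -0.15]
  [  -0.10     0.00     0.80]
Cofactors of I−A, C_ij = (−1)^(i+j)·(minor ij) (rows/columns in the sector order above):
  C_11 = (0.70)(0.80) − (-0.15)(0.00) = 0.5600
  C_12 = −[(-0.05)(0.80) − (-0.15)(-0.10)] = 0.0550
  C_13 = (-0.05)(0.00) − (0.70)(-0.10) = 0.0700
  C_21 = −[(-0.40)(0.80) − (-0.15)(0.00)] = 0.3200
  C_22 = (0.85)(0.80) − (-0.15)(-0.10) = 0.6650
  C_23 = −[(0.85)(0.00) − (-0.40)(-0.10)] = 0.0400
  C_31 = (-0.40)(-0.15) − (-0.15)(0.70) = 0.1650
  C_32 = −[(0.85)(-0.15) − (-0.15)(-0.05)] = 0.1350
  C_33 = (0.85)(0.70) − (-0.40)(-0.05) = 0.5750
det(I−A) = Σ_j (I−A)_1j·C_1j = (0.85)(0.5600) + (-0.40)(0.0550) + (-0.15)(0.0700) = 0.4435
adj(I−A) = Cᵀ =
  [ 0.5600   0.3200   0.1650]
  [ 0.0550   0.6650   0.1350]
  [ 0.0700   0.0400   0.5750]
(I − A)⁻¹ = adj(I−A) / det(I−A) ≈
  [   1.2627     0.7215     0.3720]
  [   0.1240     1.4994     0.3044]
  [   0.1578     0.0902     1.2965]
First solve x = (I − A)⁻¹ d = adj(I−A)·d / det(I−A); in particular x_1 = (0.5600·430 + 0.3200·330 + 0.1650·580) / 0.4435 = 442.10 / 0.4435 ≈ 996.8433.
Intermediate flow from 2 to 1: z_21 = a_21 · x_1 = 0.05 × 442.10 / 0.4435 = 22.105 / 0.4435 ≈ 49.84.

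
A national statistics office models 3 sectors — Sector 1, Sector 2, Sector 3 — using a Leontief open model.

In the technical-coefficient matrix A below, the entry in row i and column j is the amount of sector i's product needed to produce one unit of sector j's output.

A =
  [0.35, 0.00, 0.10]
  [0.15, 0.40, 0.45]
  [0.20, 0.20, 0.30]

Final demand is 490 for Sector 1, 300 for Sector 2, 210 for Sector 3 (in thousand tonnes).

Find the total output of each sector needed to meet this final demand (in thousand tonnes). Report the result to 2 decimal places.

I − A =
  [   0.65     0.00    -0.10]
  [  -0.15     0.60    -0.45]
  [  -0.20    -0.20     0.70]
Cofactors of I−A, C_ij = (−1)^(i+j)·(minor ij) (rows/columns in the sector order above):
  C_11 = (0.60)(0.70) − (-0.45)(-0.20) = 0.3300
  C_12 = −[(-0.15)(0.70) − (-0.45)(-0.20)] = 0.1950
  C_13 = (-0.15)(-0.20) − (0.60)(-0.20) = 0.1500
  C_21 = −[(0.00)(0.70) − (-0.10)(-0.20)] = 0.0200
  C_22 = (0.65)(0.70) − (-0.10)(-0.20) = 0.4350
  C_23 = −[(0.65)(-0.20) − (0.00)(-0.20)] = 0.1300
  C_31 = (0.00)(-0.45) − (-0.10)(0.60) = 0.0600
  C_32 = −[(0.65)(-0.45) − (-0.10)(-0.15)] = 0.3075
  C_33 = (0.65)(0.60) − (0.00)(-0.15) = 0.3900
det(I−A) = Σ_j (I−A)_1j·C_1j = (0.65)(0.3300) + (0.00)(0.1950) + (-0.10)(0.1500) = 0.1995
adj(I−A) = Cᵀ =
  [ 0.3300   0.0200   0.0600]
  [ 0.1950   0.4350   0.3075]
  [ 0.1500   0.1300   0.3900]
(I − A)⁻¹ = adj(I−A) / det(I−A) ≈
  [   1.6541     0.1003     0.3008]
  [   0.9774     2.1805     1.5414]
  [   0.7519     0.6516     1.9549]
x = (I − A)⁻¹ d = adj(I−A)·d / det(I−A), with det(I−A) = 0.1995:
  x_1 = (0.3300·490 + 0.0200·300 + 0.0600·210) / 0.1995 = 180.30 / 0.1995 ≈ 903.76
  x_2 = (0.1950·490 + 0.4350·300 + 0.3075·210) / 0.1995 = 290.625 / 0.1995 ≈ 1456.77
  x_3 = (0.1500·490 + 0.1300·300 + 0.3900·210) / 0.1995 = 194.40 / 0.1995 ≈ 974.44

x_1 = 903.76, x_2 = 1456.77, x_3 = 974.44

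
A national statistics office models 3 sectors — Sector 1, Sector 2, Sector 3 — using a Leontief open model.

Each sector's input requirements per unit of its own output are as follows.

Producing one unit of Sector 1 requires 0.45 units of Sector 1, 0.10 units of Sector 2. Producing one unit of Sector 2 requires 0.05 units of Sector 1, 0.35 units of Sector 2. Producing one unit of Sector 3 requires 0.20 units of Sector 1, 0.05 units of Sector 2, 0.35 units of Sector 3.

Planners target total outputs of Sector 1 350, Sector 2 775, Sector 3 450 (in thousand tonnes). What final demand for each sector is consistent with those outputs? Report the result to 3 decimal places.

I − A =
  [   0.55    -0.05    -0.20]
  [  -0.10     0.65    -0.05]
  [   0.00     0.00     0.65]
d = (I − A) x:
  d_1 = (+0.55)·350 + (-0.05)·775 + (-0.20)·450 = 63.750
  d_2 = (-0.10)·350 + (+0.65)·775 + (-0.05)·450 = 446.250
  d_3 = (+0.00)·350 + (+0.00)·775 + (+0.65)·450 = 292.500

d_1 = 63.750, d_2 = 446.250, d_3 = 292.500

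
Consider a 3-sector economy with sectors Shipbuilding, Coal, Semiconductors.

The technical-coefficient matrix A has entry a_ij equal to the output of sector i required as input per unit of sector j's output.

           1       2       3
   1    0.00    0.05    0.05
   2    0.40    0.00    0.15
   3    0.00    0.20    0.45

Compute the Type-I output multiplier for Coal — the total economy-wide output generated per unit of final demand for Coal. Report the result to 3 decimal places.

m_2 = 1.559

I − A =
  [   1.00    -0.05    -0.05]
  [  -0.40     1.00    -0.15]
  [   0.00    -0.20     0.55]
Cofactors of I−A, C_ij = (−1)^(i+j)·(minor ij) (rows/columns in the sector order above):
  C_11 = (1.00)(0.55) − (-0.15)(-0.20) = 0.5200
  C_12 = −[(-0.40)(0.55) − (-0.15)(0.00)] = 0.2200
  C_13 = (-0.40)(-0.20) − (1.00)(0.00) = 0.0800
  C_21 = −[(-0.05)(0.55) − (-0.05)(-0.20)] = 0.0375
  C_22 = (1.00)(0.55) − (-0.05)(0.00) = 0.5500
  C_23 = −[(1.00)(-0.20) − (-0.05)(0.00)] = 0.2000
  C_31 = (-0.05)(-0.15) − (-0.05)(1.00) = 0.0575
  C_32 = −[(1.00)(-0.15) − (-0.05)(-0.40)] = 0.1700
  C_33 = (1.00)(1.00) − (-0.05)(-0.40) = 0.9800
det(I−A) = Σ_j (I−A)_1j·C_1j = (1.00)(0.5200) + (-0.05)(0.2200) + (-0.05)(0.0800) = 0.5050
adj(I−A) = Cᵀ =
  [ 0.5200   0.0375   0.0575]
  [ 0.2200   0.5500   0.1700]
  [ 0.0800   0.2000   0.9800]
(I − A)⁻¹ = adj(I−A) / det(I−A) ≈
  [   1.0297     0.0743     0.1139]
  [   0.4356     1.0891     0.3366]
  [   0.1584     0.3960     1.9406]
The output multiplier for sector j is the column-j sum of the Leontief inverse (I − A)⁻¹ = adj(I−A) / det(I−A).
Column 2 of adj(I−A): (0.0375, 0.5500, 0.2000); det(I−A) = 0.5050.
m_2 = (0.0375 + 0.5500 + 0.2000) / 0.5050 = 0.7875 / 0.5050 ≈ 1.559.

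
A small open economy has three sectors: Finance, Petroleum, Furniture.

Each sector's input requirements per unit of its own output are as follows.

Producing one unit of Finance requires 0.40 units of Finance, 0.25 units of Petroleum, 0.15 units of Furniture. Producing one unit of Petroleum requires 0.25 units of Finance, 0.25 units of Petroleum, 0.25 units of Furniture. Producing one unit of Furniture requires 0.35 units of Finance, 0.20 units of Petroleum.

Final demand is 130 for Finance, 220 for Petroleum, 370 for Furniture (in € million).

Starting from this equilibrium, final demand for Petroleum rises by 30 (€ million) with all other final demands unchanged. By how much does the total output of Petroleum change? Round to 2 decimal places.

Δx_2 = 56.88

I − A =
  [   0.60    -0.25    -0.35]
  [  -0.25     0.75    -0.20]
  [  -0.15    -0.25     1.00]
Cofactors of I−A, C_ij = (−1)^(i+j)·(minor ij) (rows/columns in the sector order above):
  C_11 = (0.75)(1.00) − (-0.20)(-0.25) = 0.7000
  C_12 = −[(-0.25)(1.00) − (-0.20)(-0.15)] = 0.2800
  C_13 = (-0.25)(-0.25) − (0.75)(-0.15) = 0.1750
  C_21 = −[(-0.25)(1.00) − (-0.35)(-0.25)] = 0.3375
  C_22 = (0.60)(1.00) − (-0.35)(-0.15) = 0.5475
  C_23 = −[(0.60)(-0.25) − (-0.25)(-0.15)] = 0.1875
  C_31 = (-0.25)(-0.20) − (-0.35)(0.75) = 0.3125
  C_32 = −[(0.60)(-0.20) − (-0.35)(-0.25)] = 0.2075
  C_33 = (0.60)(0.75) − (-0.25)(-0.25) = 0.3875
det(I−A) = Σ_j (I−A)_1j·C_1j = (0.60)(0.7000) + (-0.25)(0.2800) + (-0.35)(0.1750) = 0.28875
adj(I−A) = Cᵀ =
  [ 0.7000   0.3375   0.3125]
  [ 0.2800   0.5475   0.2075]
  [ 0.1750   0.1875   0.3875]
(I − A)⁻¹ = adj(I−A) / det(I−A) ≈
  [   2.4242     1.1688     1.0823]
  [   0.9697     1.8961     0.7186]
  [   0.6061     0.6494     1.3420]
Δx = (I − A)⁻¹ Δd with Δd having +30 in the Petroleum component and 0 elsewhere.
So Δx_2 = L_22 · (+30), where L_22 = adj(I−A)_22 / det(I−A) = 0.5475 / 0.28875.
Δx_2 = 0.5475 × (+30) / 0.28875 = 16.425 / 0.28875 ≈ 56.88.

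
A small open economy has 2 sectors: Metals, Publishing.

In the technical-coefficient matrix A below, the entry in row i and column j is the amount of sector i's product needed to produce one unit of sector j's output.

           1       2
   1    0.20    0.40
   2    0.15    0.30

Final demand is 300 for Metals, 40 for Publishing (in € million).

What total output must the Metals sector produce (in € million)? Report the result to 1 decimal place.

x_1 = 452.0

I − A =
  [   0.80    -0.40]
  [  -0.15     0.70]
det(I−A) = (0.80)(0.70) − (-0.40)(-0.15) = 0.5000
adj(I−A) = [[0.70, 0.40], [0.15, 0.80]]
(I − A)⁻¹ = adj(I−A) / det(I−A) ≈
  [   1.4000     0.8000]
  [   0.3000     1.6000]
x = (I − A)⁻¹ d = adj(I−A)·d / det(I−A), with det(I−A) = 0.5000:
  x_1 = (0.70·300 + 0.40·40) / 0.5000 = 226.00 / 0.5000 = 452.0
  x_2 = (0.15·300 + 0.80·40) / 0.5000 = 77.00 / 0.5000 = 154.0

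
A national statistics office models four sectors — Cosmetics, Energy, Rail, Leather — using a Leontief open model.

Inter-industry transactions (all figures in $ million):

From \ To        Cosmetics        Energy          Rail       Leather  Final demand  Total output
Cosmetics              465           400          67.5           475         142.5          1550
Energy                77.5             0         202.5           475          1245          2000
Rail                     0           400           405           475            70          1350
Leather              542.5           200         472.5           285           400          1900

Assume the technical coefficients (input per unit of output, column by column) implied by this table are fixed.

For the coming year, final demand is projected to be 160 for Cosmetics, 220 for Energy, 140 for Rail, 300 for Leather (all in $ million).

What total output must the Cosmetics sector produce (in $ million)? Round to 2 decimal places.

Technical coefficients a_ij = z_ij / X_j:
  a_CC = 465/1550 = 0.30, a_EC = 77.5/1550 = 0.05, a_RC = 0/1550 = 0.00, a_LC = 542.5/1550 = 0.35
  a_CE = 400/2000 = 0.20, a_EE = 0/2000 = 0.00, a_RE = 400/2000 = 0.20, a_LE = 200/2000 = 0.10
  a_CR = 67.5/1350 = 0.05, a_ER = 202.5/1350 = 0.15, a_RR = 405/1350 = 0.30, a_LR = 472.5/1350 = 0.35
  a_CL = 475/1900 = 0.25, a_EL = 475/1900 = 0.25, a_RL = 475/1900 = 0.25, a_LL = 285/1900 = 0.15
I − A =
  [   0.70    -0.20    -0.05    -0.25]
  [  -0.05     1.00    -0.15    -0.25]
  [   0.00    -0.20     0.70    -0.25]
  [  -0.35    -0.10    -0.35     0.85]
Compute the cofactors C_ij = (−1)^(i+j)·(3×3 minor ij) of I−A; the adjugate is their transpose:
adj(I−A) = Cᵀ =
  [ 0.443250   0.146250   0.175500   0.225000]
  [ 0.099750   0.289625   0.148250   0.158125]
  [ 0.114750   0.136500   0.462750   0.210000]
  [ 0.241500   0.150500   0.280250   0.461500]
det(I−A) = Σ_j (I−A)_1j·C_1j = (0.70)(0.443250) + (-0.20)(0.099750) + (-0.05)(0.114750) + (-0.25)(0.241500) = 0.2242125
(I − A)⁻¹ = adj(I−A) / det(I−A) ≈
  [   1.9769     0.6523     0.7827     1.0035]
  [   0.4449     1.2917     0.6612     0.7052]
  [   0.5118     0.6088     2.0639     0.9366]
  [   1.0771     0.6712     1.2499     2.0583]
x = (I − A)⁻¹ d = adj(I−A)·d / det(I−A), with det(I−A) = 0.2242125:
  x_C = (0.443250·160 + 0.146250·220 + 0.175500·140 + 0.225000·300) / 0.2242125 = 195.165 / 0.2242125 ≈ 870.45
  x_E = (0.099750·160 + 0.289625·220 + 0.148250·140 + 0.158125·300) / 0.2242125 = 147.87 / 0.2242125 ≈ 659.51
  x_R = (0.114750·160 + 0.136500·220 + 0.462750·140 + 0.210000·300) / 0.2242125 = 176.175 / 0.2242125 ≈ 785.75
  x_L = (0.241500·160 + 0.150500·220 + 0.280250·140 + 0.461500·300) / 0.2242125 = 249.435 / 0.2242125 ≈ 1112.49

x_C = 870.45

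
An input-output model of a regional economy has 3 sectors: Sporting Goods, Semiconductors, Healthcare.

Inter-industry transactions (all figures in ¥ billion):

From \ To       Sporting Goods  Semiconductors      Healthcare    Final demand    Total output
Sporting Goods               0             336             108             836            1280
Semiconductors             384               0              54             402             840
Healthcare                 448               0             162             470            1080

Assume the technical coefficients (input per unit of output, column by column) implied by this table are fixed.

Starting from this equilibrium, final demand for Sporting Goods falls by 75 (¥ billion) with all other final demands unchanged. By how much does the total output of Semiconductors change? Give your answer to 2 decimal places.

Technical coefficients a_ij = z_ij / X_j:
  a_11 = 0/1280 = 0.00, a_21 = 384/1280 = 0.30, a_31 = 448/1280 = 0.35
  a_12 = 336/840 = 0.40, a_22 = 0/840 = 0.00, a_32 = 0/840 = 0.00
  a_13 = 108/1080 = 0.10, a_23 = 54/1080 = 0.05, a_33 = 162/1080 = 0.15
I − A =
  [   1.00    -0.40    -0.10]
  [  -0.30     1.00    -0.05]
  [  -0.35     0.00     0.85]
Cofactors of I−A, C_ij = (−1)^(i+j)·(minor ij) (rows/columns in the sector order above):
  C_11 = (1.00)(0.85) − (-0.05)(0.00) = 0.8500
  C_12 = −[(-0.30)(0.85) − (-0.05)(-0.35)] = 0.2725
  C_13 = (-0.30)(0.00) − (1.00)(-0.35) = 0.3500
  C_21 = −[(-0.40)(0.85) − (-0.10)(0.00)] = 0.3400
  C_22 = (1.00)(0.85) − (-0.10)(-0.35) = 0.8150
  C_23 = −[(1.00)(0.00) − (-0.40)(-0.35)] = 0.1400
  C_31 = (-0.40)(-0.05) − (-0.10)(1.00) = 0.1200
  C_32 = −[(1.00)(-0.05) − (-0.10)(-0.30)] = 0.0800
  C_33 = (1.00)(1.00) − (-0.40)(-0.30) = 0.8800
det(I−A) = Σ_j (I−A)_1j·C_1j = (1.00)(0.8500) + (-0.40)(0.2725) + (-0.10)(0.3500) = 0.7060
adj(I−A) = Cᵀ =
  [ 0.8500   0.3400   0.1200]
  [ 0.2725   0.8150   0.0800]
  [ 0.3500   0.1400   0.8800]
(I − A)⁻¹ = adj(I−A) / det(I−A) ≈
  [   1.2040     0.4816     0.1700]
  [   0.3860     1.1544     0.1133]
  [   0.4958     0.1983     1.2465]
Δx = (I − A)⁻¹ Δd with Δd having -75 in the Sporting Goods component and 0 elsewhere.
So Δx_2 = L_21 · (-75), where L_21 = adj(I−A)_21 / det(I−A) = 0.2725 / 0.7060.
Δx_2 = 0.2725 × (-75) / 0.7060 = -20.4375 / 0.7060 ≈ -28.95.

Δx_2 = -28.95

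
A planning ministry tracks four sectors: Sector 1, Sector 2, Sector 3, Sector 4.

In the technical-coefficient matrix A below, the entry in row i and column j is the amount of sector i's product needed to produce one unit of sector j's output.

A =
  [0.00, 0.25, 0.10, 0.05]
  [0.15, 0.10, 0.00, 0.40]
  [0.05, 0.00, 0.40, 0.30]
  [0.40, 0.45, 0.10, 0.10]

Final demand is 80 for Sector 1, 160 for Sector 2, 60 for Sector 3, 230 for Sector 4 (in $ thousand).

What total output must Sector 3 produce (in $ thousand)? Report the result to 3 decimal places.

I − A =
  [   1.00    -0.25    -0.10    -0.05]
  [  -0.15     0.90     0.00    -0.40]
  [  -0.05     0.00     0.60    -0.30]
  [  -0.40    -0.45    -0.10     0.90]
Compute the cofactors C_ij = (−1)^(i+j)·(3×3 minor ij) of I−A; the adjugate is their transpose:
adj(I−A) = Cᵀ =
  [ 0.351000   0.154500   0.077500   0.114000]
  [ 0.174500   0.481250   0.070250   0.247000]
  [ 0.159750   0.177375   0.534875   0.266000]
  [ 0.261000   0.329000   0.129000   0.513000]
det(I−A) = Σ_j (I−A)_1j·C_1j = (1.00)(0.351000) + (-0.25)(0.174500) + (-0.10)(0.159750) + (-0.05)(0.261000) = 0.27835
(I − A)⁻¹ = adj(I−A) / det(I−A) ≈
  [   1.2610     0.5551     0.2784     0.4096]
  [   0.6269     1.7289     0.2524     0.8874]
  [   0.5739     0.6372     1.9216     0.9556]
  [   0.9377     1.1820     0.4634     1.8430]
x = (I − A)⁻¹ d = adj(I−A)·d / det(I−A), with det(I−A) = 0.27835:
  x_1 = (0.351000·80 + 0.154500·160 + 0.077500·60 + 0.114000·230) / 0.27835 = 83.67 / 0.27835 ≈ 300.593
  x_2 = (0.174500·80 + 0.481250·160 + 0.070250·60 + 0.247000·230) / 0.27835 = 151.985 / 0.27835 ≈ 546.021
  x_3 = (0.159750·80 + 0.177375·160 + 0.534875·60 + 0.266000·230) / 0.27835 = 134.4325 / 0.27835 ≈ 482.962
  x_4 = (0.261000·80 + 0.329000·160 + 0.129000·60 + 0.513000·230) / 0.27835 = 199.25 / 0.27835 ≈ 715.825

x_3 = 482.962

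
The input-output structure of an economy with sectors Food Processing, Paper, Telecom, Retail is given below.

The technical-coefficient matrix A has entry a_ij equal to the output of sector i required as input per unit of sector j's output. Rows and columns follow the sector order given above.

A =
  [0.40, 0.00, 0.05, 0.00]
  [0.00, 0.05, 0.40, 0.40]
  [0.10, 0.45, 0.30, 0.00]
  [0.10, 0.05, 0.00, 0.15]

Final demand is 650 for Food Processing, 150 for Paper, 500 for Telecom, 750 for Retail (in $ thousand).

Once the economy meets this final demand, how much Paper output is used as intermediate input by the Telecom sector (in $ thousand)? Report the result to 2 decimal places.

I − A =
  [   0.60     0.00    -0.05     0.00]
  [   0.00     0.95    -0.40    -0.40]
  [  -0.10    -0.45     0.70     0.00]
  [  -0.10    -0.05     0.00     0.85]
Compute the cofactors C_ij = (−1)^(i+j)·(3×3 minor ij) of I−A; the adjugate is their transpose:
adj(I−A) = Cᵀ =
  [ 0.398250   0.019125   0.039375   0.009000]
  [ 0.062000   0.352750   0.206000   0.166000]
  [ 0.096750   0.229500   0.472500   0.108000]
  [ 0.050500   0.023000   0.016750   0.286250]
det(I−A) = Σ_j (I−A)_1j·C_1j = (0.60)(0.398250) + (0.00)(0.062000) + (-0.05)(0.096750) + (0.00)(0.050500) = 0.2341125
(I − A)⁻¹ = adj(I−A) / det(I−A) ≈
  [   1.7011     0.0817     0.1682     0.0384]
  [   0.2648     1.5068     0.8799     0.7091]
  [   0.4133     0.9803     2.0183     0.4613]
  [   0.2157     0.0982     0.0715     1.2227]
First solve x = (I − A)⁻¹ d = adj(I−A)·d / det(I−A); in particular x_3 = (0.096750·650 + 0.229500·150 + 0.472500·500 + 0.108000·750) / 0.2341125 = 414.5625 / 0.2341125 ≈ 1770.7833.
Intermediate flow from 2 to 3: z_23 = a_23 · x_3 = 0.40 × 414.5625 / 0.2341125 = 165.825 / 0.2341125 ≈ 708.31.

z_23 = 708.31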